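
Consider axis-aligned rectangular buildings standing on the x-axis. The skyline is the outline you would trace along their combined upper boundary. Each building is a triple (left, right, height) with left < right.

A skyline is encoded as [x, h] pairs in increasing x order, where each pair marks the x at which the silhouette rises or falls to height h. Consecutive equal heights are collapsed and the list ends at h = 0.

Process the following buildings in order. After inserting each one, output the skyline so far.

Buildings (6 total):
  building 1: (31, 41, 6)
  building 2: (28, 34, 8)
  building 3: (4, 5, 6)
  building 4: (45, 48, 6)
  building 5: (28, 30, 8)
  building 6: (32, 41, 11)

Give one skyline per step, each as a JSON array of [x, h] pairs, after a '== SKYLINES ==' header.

== SKYLINES ==
[[31,6],[41,0]]
[[28,8],[34,6],[41,0]]
[[4,6],[5,0],[28,8],[34,6],[41,0]]
[[4,6],[5,0],[28,8],[34,6],[41,0],[45,6],[48,0]]
[[4,6],[5,0],[28,8],[34,6],[41,0],[45,6],[48,0]]
[[4,6],[5,0],[28,8],[32,11],[41,0],[45,6],[48,0]]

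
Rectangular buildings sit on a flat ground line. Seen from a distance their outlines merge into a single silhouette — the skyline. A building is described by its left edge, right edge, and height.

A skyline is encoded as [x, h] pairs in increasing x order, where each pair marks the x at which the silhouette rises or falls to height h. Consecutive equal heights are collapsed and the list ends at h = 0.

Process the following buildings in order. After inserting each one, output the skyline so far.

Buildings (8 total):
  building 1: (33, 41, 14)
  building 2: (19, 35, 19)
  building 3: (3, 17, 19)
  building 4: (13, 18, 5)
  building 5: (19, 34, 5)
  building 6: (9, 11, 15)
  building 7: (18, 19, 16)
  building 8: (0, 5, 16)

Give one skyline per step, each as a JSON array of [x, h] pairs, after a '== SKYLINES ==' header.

== SKYLINES ==
[[33,14],[41,0]]
[[19,19],[35,14],[41,0]]
[[3,19],[17,0],[19,19],[35,14],[41,0]]
[[3,19],[17,5],[18,0],[19,19],[35,14],[41,0]]
[[3,19],[17,5],[18,0],[19,19],[35,14],[41,0]]
[[3,19],[17,5],[18,0],[19,19],[35,14],[41,0]]
[[3,19],[17,5],[18,16],[19,19],[35,14],[41,0]]
[[0,16],[3,19],[17,5],[18,16],[19,19],[35,14],[41,0]]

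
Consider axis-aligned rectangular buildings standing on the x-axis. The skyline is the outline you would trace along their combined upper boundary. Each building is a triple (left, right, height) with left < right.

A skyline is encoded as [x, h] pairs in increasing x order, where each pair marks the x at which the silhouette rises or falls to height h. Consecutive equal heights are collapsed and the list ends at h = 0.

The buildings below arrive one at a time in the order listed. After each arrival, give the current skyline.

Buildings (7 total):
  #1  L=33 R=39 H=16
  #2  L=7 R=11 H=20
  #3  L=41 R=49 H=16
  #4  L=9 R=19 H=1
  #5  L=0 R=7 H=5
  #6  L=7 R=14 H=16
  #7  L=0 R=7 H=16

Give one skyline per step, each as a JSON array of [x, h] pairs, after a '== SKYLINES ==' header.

== SKYLINES ==
[[33,16],[39,0]]
[[7,20],[11,0],[33,16],[39,0]]
[[7,20],[11,0],[33,16],[39,0],[41,16],[49,0]]
[[7,20],[11,1],[19,0],[33,16],[39,0],[41,16],[49,0]]
[[0,5],[7,20],[11,1],[19,0],[33,16],[39,0],[41,16],[49,0]]
[[0,5],[7,20],[11,16],[14,1],[19,0],[33,16],[39,0],[41,16],[49,0]]
[[0,16],[7,20],[11,16],[14,1],[19,0],[33,16],[39,0],[41,16],[49,0]]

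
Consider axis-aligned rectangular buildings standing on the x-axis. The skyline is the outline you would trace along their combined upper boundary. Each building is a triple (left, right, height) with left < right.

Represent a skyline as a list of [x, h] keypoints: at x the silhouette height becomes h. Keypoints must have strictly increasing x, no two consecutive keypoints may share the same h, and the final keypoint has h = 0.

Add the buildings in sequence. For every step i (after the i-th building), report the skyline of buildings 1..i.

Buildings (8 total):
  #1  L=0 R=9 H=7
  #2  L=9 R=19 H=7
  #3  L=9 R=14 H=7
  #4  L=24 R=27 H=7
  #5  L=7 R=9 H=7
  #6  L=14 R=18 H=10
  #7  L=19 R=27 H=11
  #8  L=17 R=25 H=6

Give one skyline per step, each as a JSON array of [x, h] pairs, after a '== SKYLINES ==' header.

== SKYLINES ==
[[0,7],[9,0]]
[[0,7],[19,0]]
[[0,7],[19,0]]
[[0,7],[19,0],[24,7],[27,0]]
[[0,7],[19,0],[24,7],[27,0]]
[[0,7],[14,10],[18,7],[19,0],[24,7],[27,0]]
[[0,7],[14,10],[18,7],[19,11],[27,0]]
[[0,7],[14,10],[18,7],[19,11],[27,0]]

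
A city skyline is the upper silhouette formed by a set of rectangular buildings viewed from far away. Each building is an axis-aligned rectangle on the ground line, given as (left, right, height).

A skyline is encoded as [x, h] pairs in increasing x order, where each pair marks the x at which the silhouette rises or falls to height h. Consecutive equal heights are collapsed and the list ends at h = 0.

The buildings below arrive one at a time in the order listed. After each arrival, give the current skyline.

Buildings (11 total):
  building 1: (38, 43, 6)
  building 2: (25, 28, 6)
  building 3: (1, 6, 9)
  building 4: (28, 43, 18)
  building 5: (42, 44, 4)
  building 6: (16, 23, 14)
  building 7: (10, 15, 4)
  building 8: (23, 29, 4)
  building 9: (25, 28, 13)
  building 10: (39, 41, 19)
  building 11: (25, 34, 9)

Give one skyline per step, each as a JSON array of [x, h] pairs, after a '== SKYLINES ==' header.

== SKYLINES ==
[[38,6],[43,0]]
[[25,6],[28,0],[38,6],[43,0]]
[[1,9],[6,0],[25,6],[28,0],[38,6],[43,0]]
[[1,9],[6,0],[25,6],[28,18],[43,0]]
[[1,9],[6,0],[25,6],[28,18],[43,4],[44,0]]
[[1,9],[6,0],[16,14],[23,0],[25,6],[28,18],[43,4],[44,0]]
[[1,9],[6,0],[10,4],[15,0],[16,14],[23,0],[25,6],[28,18],[43,4],[44,0]]
[[1,9],[6,0],[10,4],[15,0],[16,14],[23,4],[25,6],[28,18],[43,4],[44,0]]
[[1,9],[6,0],[10,4],[15,0],[16,14],[23,4],[25,13],[28,18],[43,4],[44,0]]
[[1,9],[6,0],[10,4],[15,0],[16,14],[23,4],[25,13],[28,18],[39,19],[41,18],[43,4],[44,0]]
[[1,9],[6,0],[10,4],[15,0],[16,14],[23,4],[25,13],[28,18],[39,19],[41,18],[43,4],[44,0]]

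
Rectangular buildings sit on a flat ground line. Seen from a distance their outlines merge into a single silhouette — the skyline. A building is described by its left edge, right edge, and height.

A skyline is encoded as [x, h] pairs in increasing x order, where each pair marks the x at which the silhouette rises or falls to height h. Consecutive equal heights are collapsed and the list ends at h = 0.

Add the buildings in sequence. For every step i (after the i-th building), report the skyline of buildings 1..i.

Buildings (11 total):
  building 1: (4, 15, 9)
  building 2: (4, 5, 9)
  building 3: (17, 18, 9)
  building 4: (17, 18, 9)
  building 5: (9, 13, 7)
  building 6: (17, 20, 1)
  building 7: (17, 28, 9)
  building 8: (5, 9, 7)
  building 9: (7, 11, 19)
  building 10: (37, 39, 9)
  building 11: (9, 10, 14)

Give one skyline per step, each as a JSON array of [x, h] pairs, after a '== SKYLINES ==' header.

== SKYLINES ==
[[4,9],[15,0]]
[[4,9],[15,0]]
[[4,9],[15,0],[17,9],[18,0]]
[[4,9],[15,0],[17,9],[18,0]]
[[4,9],[15,0],[17,9],[18,0]]
[[4,9],[15,0],[17,9],[18,1],[20,0]]
[[4,9],[15,0],[17,9],[28,0]]
[[4,9],[15,0],[17,9],[28,0]]
[[4,9],[7,19],[11,9],[15,0],[17,9],[28,0]]
[[4,9],[7,19],[11,9],[15,0],[17,9],[28,0],[37,9],[39,0]]
[[4,9],[7,19],[11,9],[15,0],[17,9],[28,0],[37,9],[39,0]]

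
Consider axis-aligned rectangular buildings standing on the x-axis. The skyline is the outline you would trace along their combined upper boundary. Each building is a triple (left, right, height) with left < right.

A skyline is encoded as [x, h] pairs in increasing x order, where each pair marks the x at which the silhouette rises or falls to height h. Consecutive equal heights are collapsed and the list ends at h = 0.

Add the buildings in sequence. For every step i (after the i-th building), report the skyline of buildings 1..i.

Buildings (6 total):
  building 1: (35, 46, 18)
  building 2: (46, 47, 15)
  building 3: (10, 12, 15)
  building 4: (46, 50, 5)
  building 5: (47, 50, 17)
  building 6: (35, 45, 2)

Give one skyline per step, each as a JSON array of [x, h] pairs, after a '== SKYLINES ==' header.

== SKYLINES ==
[[35,18],[46,0]]
[[35,18],[46,15],[47,0]]
[[10,15],[12,0],[35,18],[46,15],[47,0]]
[[10,15],[12,0],[35,18],[46,15],[47,5],[50,0]]
[[10,15],[12,0],[35,18],[46,15],[47,17],[50,0]]
[[10,15],[12,0],[35,18],[46,15],[47,17],[50,0]]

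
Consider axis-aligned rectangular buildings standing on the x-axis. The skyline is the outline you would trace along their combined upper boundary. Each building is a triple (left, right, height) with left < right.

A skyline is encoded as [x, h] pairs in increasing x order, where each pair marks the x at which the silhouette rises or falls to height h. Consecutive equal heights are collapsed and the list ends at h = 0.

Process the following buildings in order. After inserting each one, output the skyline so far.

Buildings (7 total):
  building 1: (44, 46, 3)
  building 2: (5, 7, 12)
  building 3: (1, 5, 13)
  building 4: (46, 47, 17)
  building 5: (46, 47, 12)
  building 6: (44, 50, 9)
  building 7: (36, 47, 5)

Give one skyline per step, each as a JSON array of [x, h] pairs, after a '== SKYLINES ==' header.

== SKYLINES ==
[[44,3],[46,0]]
[[5,12],[7,0],[44,3],[46,0]]
[[1,13],[5,12],[7,0],[44,3],[46,0]]
[[1,13],[5,12],[7,0],[44,3],[46,17],[47,0]]
[[1,13],[5,12],[7,0],[44,3],[46,17],[47,0]]
[[1,13],[5,12],[7,0],[44,9],[46,17],[47,9],[50,0]]
[[1,13],[5,12],[7,0],[36,5],[44,9],[46,17],[47,9],[50,0]]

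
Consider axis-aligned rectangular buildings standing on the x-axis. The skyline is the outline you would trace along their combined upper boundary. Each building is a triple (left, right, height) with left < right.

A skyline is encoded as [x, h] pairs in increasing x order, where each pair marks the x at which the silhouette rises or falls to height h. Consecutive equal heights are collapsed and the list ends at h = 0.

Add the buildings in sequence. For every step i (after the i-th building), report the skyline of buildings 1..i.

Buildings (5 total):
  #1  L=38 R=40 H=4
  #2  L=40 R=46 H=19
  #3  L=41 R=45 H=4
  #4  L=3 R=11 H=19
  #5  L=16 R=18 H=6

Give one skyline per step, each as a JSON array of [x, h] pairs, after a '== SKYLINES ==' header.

== SKYLINES ==
[[38,4],[40,0]]
[[38,4],[40,19],[46,0]]
[[38,4],[40,19],[46,0]]
[[3,19],[11,0],[38,4],[40,19],[46,0]]
[[3,19],[11,0],[16,6],[18,0],[38,4],[40,19],[46,0]]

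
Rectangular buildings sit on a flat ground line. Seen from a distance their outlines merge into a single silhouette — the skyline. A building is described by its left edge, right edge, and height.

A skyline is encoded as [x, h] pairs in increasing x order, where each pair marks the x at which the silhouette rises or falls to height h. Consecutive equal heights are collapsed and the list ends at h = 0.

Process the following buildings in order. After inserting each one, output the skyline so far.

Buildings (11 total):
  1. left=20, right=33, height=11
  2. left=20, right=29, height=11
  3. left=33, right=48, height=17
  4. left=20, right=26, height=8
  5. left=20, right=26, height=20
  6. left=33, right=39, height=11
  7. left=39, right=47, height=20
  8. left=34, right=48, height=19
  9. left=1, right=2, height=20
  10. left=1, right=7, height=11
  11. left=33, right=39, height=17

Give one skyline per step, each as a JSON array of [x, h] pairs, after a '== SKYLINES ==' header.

== SKYLINES ==
[[20,11],[33,0]]
[[20,11],[33,0]]
[[20,11],[33,17],[48,0]]
[[20,11],[33,17],[48,0]]
[[20,20],[26,11],[33,17],[48,0]]
[[20,20],[26,11],[33,17],[48,0]]
[[20,20],[26,11],[33,17],[39,20],[47,17],[48,0]]
[[20,20],[26,11],[33,17],[34,19],[39,20],[47,19],[48,0]]
[[1,20],[2,0],[20,20],[26,11],[33,17],[34,19],[39,20],[47,19],[48,0]]
[[1,20],[2,11],[7,0],[20,20],[26,11],[33,17],[34,19],[39,20],[47,19],[48,0]]
[[1,20],[2,11],[7,0],[20,20],[26,11],[33,17],[34,19],[39,20],[47,19],[48,0]]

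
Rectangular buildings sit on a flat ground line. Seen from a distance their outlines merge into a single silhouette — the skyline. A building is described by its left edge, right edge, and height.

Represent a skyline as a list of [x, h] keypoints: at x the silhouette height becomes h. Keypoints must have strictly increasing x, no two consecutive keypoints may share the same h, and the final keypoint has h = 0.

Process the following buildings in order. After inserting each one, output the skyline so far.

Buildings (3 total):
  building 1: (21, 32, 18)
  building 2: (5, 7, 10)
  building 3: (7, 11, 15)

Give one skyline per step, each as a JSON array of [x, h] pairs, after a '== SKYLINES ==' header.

== SKYLINES ==
[[21,18],[32,0]]
[[5,10],[7,0],[21,18],[32,0]]
[[5,10],[7,15],[11,0],[21,18],[32,0]]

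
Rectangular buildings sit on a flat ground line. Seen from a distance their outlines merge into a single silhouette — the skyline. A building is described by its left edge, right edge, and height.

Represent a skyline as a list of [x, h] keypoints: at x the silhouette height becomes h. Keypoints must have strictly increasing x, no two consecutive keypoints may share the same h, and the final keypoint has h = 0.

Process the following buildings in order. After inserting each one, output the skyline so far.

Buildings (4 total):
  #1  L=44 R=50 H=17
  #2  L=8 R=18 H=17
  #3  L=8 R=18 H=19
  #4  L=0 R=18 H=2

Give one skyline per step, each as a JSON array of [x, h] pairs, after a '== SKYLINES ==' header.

== SKYLINES ==
[[44,17],[50,0]]
[[8,17],[18,0],[44,17],[50,0]]
[[8,19],[18,0],[44,17],[50,0]]
[[0,2],[8,19],[18,0],[44,17],[50,0]]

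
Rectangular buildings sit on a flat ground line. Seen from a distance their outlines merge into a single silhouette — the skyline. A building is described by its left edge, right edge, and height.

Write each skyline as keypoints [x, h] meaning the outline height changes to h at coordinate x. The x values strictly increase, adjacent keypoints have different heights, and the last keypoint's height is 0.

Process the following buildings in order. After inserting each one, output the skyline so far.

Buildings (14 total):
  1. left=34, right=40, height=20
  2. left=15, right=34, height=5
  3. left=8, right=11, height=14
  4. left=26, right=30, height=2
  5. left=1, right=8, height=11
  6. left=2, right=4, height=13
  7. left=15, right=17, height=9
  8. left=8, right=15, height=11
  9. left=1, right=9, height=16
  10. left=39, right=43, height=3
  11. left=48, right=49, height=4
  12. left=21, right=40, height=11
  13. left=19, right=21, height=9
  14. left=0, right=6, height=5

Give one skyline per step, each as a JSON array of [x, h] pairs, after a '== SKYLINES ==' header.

== SKYLINES ==
[[34,20],[40,0]]
[[15,5],[34,20],[40,0]]
[[8,14],[11,0],[15,5],[34,20],[40,0]]
[[8,14],[11,0],[15,5],[34,20],[40,0]]
[[1,11],[8,14],[11,0],[15,5],[34,20],[40,0]]
[[1,11],[2,13],[4,11],[8,14],[11,0],[15,5],[34,20],[40,0]]
[[1,11],[2,13],[4,11],[8,14],[11,0],[15,9],[17,5],[34,20],[40,0]]
[[1,11],[2,13],[4,11],[8,14],[11,11],[15,9],[17,5],[34,20],[40,0]]
[[1,16],[9,14],[11,11],[15,9],[17,5],[34,20],[40,0]]
[[1,16],[9,14],[11,11],[15,9],[17,5],[34,20],[40,3],[43,0]]
[[1,16],[9,14],[11,11],[15,9],[17,5],[34,20],[40,3],[43,0],[48,4],[49,0]]
[[1,16],[9,14],[11,11],[15,9],[17,5],[21,11],[34,20],[40,3],[43,0],[48,4],[49,0]]
[[1,16],[9,14],[11,11],[15,9],[17,5],[19,9],[21,11],[34,20],[40,3],[43,0],[48,4],[49,0]]
[[0,5],[1,16],[9,14],[11,11],[15,9],[17,5],[19,9],[21,11],[34,20],[40,3],[43,0],[48,4],[49,0]]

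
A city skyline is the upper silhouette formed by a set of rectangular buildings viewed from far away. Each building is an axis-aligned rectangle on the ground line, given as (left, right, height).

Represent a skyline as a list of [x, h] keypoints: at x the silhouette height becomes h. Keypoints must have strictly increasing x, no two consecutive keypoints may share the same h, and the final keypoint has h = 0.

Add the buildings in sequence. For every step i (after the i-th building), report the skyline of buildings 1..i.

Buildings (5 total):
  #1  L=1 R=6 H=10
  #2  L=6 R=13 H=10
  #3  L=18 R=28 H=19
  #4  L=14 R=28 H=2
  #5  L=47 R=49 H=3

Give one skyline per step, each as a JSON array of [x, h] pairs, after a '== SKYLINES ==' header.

== SKYLINES ==
[[1,10],[6,0]]
[[1,10],[13,0]]
[[1,10],[13,0],[18,19],[28,0]]
[[1,10],[13,0],[14,2],[18,19],[28,0]]
[[1,10],[13,0],[14,2],[18,19],[28,0],[47,3],[49,0]]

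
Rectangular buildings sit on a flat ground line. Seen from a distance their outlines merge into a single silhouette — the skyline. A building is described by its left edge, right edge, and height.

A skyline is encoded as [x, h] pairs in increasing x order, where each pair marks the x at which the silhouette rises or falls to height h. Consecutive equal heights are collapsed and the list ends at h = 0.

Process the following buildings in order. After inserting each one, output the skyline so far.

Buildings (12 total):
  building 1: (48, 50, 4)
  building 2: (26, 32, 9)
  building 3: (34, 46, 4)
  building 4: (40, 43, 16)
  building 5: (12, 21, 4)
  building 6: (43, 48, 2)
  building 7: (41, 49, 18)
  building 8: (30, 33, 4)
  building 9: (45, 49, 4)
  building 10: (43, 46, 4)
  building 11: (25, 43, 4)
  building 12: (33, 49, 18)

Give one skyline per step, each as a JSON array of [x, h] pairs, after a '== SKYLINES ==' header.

== SKYLINES ==
[[48,4],[50,0]]
[[26,9],[32,0],[48,4],[50,0]]
[[26,9],[32,0],[34,4],[46,0],[48,4],[50,0]]
[[26,9],[32,0],[34,4],[40,16],[43,4],[46,0],[48,4],[50,0]]
[[12,4],[21,0],[26,9],[32,0],[34,4],[40,16],[43,4],[46,0],[48,4],[50,0]]
[[12,4],[21,0],[26,9],[32,0],[34,4],[40,16],[43,4],[46,2],[48,4],[50,0]]
[[12,4],[21,0],[26,9],[32,0],[34,4],[40,16],[41,18],[49,4],[50,0]]
[[12,4],[21,0],[26,9],[32,4],[33,0],[34,4],[40,16],[41,18],[49,4],[50,0]]
[[12,4],[21,0],[26,9],[32,4],[33,0],[34,4],[40,16],[41,18],[49,4],[50,0]]
[[12,4],[21,0],[26,9],[32,4],[33,0],[34,4],[40,16],[41,18],[49,4],[50,0]]
[[12,4],[21,0],[25,4],[26,9],[32,4],[40,16],[41,18],[49,4],[50,0]]
[[12,4],[21,0],[25,4],[26,9],[32,4],[33,18],[49,4],[50,0]]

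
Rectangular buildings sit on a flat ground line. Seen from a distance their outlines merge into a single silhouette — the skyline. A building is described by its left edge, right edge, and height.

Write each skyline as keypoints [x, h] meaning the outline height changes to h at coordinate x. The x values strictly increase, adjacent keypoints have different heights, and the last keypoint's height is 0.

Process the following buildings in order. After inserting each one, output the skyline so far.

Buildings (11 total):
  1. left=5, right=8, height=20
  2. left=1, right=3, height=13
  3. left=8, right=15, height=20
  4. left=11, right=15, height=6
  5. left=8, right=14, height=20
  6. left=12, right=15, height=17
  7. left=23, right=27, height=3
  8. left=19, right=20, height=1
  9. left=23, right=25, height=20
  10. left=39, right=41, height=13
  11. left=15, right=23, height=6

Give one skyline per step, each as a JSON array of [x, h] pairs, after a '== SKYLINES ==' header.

== SKYLINES ==
[[5,20],[8,0]]
[[1,13],[3,0],[5,20],[8,0]]
[[1,13],[3,0],[5,20],[15,0]]
[[1,13],[3,0],[5,20],[15,0]]
[[1,13],[3,0],[5,20],[15,0]]
[[1,13],[3,0],[5,20],[15,0]]
[[1,13],[3,0],[5,20],[15,0],[23,3],[27,0]]
[[1,13],[3,0],[5,20],[15,0],[19,1],[20,0],[23,3],[27,0]]
[[1,13],[3,0],[5,20],[15,0],[19,1],[20,0],[23,20],[25,3],[27,0]]
[[1,13],[3,0],[5,20],[15,0],[19,1],[20,0],[23,20],[25,3],[27,0],[39,13],[41,0]]
[[1,13],[3,0],[5,20],[15,6],[23,20],[25,3],[27,0],[39,13],[41,0]]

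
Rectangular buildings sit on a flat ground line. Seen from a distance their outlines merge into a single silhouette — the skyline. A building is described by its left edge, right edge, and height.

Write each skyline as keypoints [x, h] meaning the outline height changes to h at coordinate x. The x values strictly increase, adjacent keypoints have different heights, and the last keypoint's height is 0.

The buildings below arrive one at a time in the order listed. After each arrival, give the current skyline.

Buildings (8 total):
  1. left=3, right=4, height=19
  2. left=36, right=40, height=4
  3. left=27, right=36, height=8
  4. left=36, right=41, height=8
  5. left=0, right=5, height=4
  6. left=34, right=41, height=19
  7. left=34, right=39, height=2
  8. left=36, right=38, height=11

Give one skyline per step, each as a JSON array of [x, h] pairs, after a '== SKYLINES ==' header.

== SKYLINES ==
[[3,19],[4,0]]
[[3,19],[4,0],[36,4],[40,0]]
[[3,19],[4,0],[27,8],[36,4],[40,0]]
[[3,19],[4,0],[27,8],[41,0]]
[[0,4],[3,19],[4,4],[5,0],[27,8],[41,0]]
[[0,4],[3,19],[4,4],[5,0],[27,8],[34,19],[41,0]]
[[0,4],[3,19],[4,4],[5,0],[27,8],[34,19],[41,0]]
[[0,4],[3,19],[4,4],[5,0],[27,8],[34,19],[41,0]]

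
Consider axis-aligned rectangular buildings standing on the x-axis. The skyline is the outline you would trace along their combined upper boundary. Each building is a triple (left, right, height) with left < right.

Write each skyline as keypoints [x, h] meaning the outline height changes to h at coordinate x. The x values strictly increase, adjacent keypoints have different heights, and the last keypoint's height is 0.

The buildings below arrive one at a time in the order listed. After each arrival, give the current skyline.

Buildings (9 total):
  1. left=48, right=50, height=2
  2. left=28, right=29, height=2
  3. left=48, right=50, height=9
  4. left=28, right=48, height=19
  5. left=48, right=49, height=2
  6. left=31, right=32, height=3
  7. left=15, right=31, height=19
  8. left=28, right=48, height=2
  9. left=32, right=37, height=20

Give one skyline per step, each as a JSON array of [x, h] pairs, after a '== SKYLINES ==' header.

== SKYLINES ==
[[48,2],[50,0]]
[[28,2],[29,0],[48,2],[50,0]]
[[28,2],[29,0],[48,9],[50,0]]
[[28,19],[48,9],[50,0]]
[[28,19],[48,9],[50,0]]
[[28,19],[48,9],[50,0]]
[[15,19],[48,9],[50,0]]
[[15,19],[48,9],[50,0]]
[[15,19],[32,20],[37,19],[48,9],[50,0]]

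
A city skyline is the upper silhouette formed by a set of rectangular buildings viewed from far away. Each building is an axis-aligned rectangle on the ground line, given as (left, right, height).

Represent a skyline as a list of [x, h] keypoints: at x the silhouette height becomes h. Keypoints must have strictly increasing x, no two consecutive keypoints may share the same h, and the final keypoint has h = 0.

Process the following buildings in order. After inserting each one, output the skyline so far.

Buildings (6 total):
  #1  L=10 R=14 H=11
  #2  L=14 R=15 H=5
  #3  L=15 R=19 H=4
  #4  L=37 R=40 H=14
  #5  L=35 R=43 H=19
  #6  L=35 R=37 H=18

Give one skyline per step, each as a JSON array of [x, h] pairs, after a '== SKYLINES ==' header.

== SKYLINES ==
[[10,11],[14,0]]
[[10,11],[14,5],[15,0]]
[[10,11],[14,5],[15,4],[19,0]]
[[10,11],[14,5],[15,4],[19,0],[37,14],[40,0]]
[[10,11],[14,5],[15,4],[19,0],[35,19],[43,0]]
[[10,11],[14,5],[15,4],[19,0],[35,19],[43,0]]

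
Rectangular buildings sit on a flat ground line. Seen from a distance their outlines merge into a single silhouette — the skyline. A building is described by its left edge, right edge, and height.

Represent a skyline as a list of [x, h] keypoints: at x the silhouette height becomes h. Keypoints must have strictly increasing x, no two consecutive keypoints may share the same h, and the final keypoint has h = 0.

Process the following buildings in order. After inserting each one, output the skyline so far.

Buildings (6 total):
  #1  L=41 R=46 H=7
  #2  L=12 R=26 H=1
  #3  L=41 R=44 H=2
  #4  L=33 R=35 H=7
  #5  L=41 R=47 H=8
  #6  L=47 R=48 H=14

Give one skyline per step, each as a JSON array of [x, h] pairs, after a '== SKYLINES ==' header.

== SKYLINES ==
[[41,7],[46,0]]
[[12,1],[26,0],[41,7],[46,0]]
[[12,1],[26,0],[41,7],[46,0]]
[[12,1],[26,0],[33,7],[35,0],[41,7],[46,0]]
[[12,1],[26,0],[33,7],[35,0],[41,8],[47,0]]
[[12,1],[26,0],[33,7],[35,0],[41,8],[47,14],[48,0]]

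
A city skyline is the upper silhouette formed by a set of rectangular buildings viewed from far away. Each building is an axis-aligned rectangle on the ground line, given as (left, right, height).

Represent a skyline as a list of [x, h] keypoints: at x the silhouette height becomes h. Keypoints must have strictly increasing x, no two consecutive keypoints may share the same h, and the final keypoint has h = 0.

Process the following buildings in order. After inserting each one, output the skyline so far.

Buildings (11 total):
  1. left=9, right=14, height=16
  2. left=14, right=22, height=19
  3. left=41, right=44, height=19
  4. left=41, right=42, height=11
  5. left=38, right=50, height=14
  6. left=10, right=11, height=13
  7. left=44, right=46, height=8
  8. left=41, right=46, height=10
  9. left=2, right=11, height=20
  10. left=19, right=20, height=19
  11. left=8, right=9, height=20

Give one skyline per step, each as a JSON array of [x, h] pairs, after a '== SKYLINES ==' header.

== SKYLINES ==
[[9,16],[14,0]]
[[9,16],[14,19],[22,0]]
[[9,16],[14,19],[22,0],[41,19],[44,0]]
[[9,16],[14,19],[22,0],[41,19],[44,0]]
[[9,16],[14,19],[22,0],[38,14],[41,19],[44,14],[50,0]]
[[9,16],[14,19],[22,0],[38,14],[41,19],[44,14],[50,0]]
[[9,16],[14,19],[22,0],[38,14],[41,19],[44,14],[50,0]]
[[9,16],[14,19],[22,0],[38,14],[41,19],[44,14],[50,0]]
[[2,20],[11,16],[14,19],[22,0],[38,14],[41,19],[44,14],[50,0]]
[[2,20],[11,16],[14,19],[22,0],[38,14],[41,19],[44,14],[50,0]]
[[2,20],[11,16],[14,19],[22,0],[38,14],[41,19],[44,14],[50,0]]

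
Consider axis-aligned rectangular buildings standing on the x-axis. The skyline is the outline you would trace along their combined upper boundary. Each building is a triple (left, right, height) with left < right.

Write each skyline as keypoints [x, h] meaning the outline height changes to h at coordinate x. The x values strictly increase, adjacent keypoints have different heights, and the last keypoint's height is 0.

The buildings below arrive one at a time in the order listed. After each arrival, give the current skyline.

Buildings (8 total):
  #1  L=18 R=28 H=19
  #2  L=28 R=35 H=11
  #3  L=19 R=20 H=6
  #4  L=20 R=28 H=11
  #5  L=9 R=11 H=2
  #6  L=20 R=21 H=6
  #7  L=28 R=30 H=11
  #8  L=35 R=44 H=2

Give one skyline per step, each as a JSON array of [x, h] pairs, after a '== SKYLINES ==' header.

== SKYLINES ==
[[18,19],[28,0]]
[[18,19],[28,11],[35,0]]
[[18,19],[28,11],[35,0]]
[[18,19],[28,11],[35,0]]
[[9,2],[11,0],[18,19],[28,11],[35,0]]
[[9,2],[11,0],[18,19],[28,11],[35,0]]
[[9,2],[11,0],[18,19],[28,11],[35,0]]
[[9,2],[11,0],[18,19],[28,11],[35,2],[44,0]]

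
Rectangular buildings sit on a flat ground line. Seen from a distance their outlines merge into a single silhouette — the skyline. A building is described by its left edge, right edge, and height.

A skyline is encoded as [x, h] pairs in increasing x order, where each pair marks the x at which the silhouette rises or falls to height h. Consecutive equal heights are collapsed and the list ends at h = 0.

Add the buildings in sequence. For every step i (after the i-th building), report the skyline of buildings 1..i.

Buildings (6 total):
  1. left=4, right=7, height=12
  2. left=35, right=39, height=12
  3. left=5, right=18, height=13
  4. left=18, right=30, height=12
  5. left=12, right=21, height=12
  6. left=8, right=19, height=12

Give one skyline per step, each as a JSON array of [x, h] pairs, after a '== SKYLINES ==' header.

== SKYLINES ==
[[4,12],[7,0]]
[[4,12],[7,0],[35,12],[39,0]]
[[4,12],[5,13],[18,0],[35,12],[39,0]]
[[4,12],[5,13],[18,12],[30,0],[35,12],[39,0]]
[[4,12],[5,13],[18,12],[30,0],[35,12],[39,0]]
[[4,12],[5,13],[18,12],[30,0],[35,12],[39,0]]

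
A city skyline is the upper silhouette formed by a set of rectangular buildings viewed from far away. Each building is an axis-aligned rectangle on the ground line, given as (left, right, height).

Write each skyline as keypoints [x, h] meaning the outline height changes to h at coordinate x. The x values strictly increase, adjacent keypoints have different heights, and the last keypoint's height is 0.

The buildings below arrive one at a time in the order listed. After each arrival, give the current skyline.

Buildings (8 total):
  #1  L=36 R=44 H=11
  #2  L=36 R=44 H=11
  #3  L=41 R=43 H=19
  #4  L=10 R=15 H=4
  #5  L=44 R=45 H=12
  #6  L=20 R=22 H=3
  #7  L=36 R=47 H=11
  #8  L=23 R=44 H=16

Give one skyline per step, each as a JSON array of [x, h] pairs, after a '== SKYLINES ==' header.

== SKYLINES ==
[[36,11],[44,0]]
[[36,11],[44,0]]
[[36,11],[41,19],[43,11],[44,0]]
[[10,4],[15,0],[36,11],[41,19],[43,11],[44,0]]
[[10,4],[15,0],[36,11],[41,19],[43,11],[44,12],[45,0]]
[[10,4],[15,0],[20,3],[22,0],[36,11],[41,19],[43,11],[44,12],[45,0]]
[[10,4],[15,0],[20,3],[22,0],[36,11],[41,19],[43,11],[44,12],[45,11],[47,0]]
[[10,4],[15,0],[20,3],[22,0],[23,16],[41,19],[43,16],[44,12],[45,11],[47,0]]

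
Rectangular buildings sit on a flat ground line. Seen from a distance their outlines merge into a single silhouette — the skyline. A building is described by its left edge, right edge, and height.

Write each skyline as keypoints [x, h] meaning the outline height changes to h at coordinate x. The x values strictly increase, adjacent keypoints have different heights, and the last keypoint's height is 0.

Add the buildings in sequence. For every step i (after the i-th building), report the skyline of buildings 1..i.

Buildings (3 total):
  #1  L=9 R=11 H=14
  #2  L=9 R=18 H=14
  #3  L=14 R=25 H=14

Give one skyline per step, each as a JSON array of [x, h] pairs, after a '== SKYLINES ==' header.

== SKYLINES ==
[[9,14],[11,0]]
[[9,14],[18,0]]
[[9,14],[25,0]]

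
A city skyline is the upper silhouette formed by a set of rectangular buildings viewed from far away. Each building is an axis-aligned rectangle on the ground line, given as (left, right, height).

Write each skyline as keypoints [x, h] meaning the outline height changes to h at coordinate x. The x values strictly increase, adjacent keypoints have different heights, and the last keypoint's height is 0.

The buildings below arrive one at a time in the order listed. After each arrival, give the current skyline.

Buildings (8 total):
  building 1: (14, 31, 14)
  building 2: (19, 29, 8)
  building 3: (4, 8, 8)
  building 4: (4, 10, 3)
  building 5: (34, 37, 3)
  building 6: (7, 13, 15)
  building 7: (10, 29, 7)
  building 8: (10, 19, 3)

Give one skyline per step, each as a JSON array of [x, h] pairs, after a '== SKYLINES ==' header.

== SKYLINES ==
[[14,14],[31,0]]
[[14,14],[31,0]]
[[4,8],[8,0],[14,14],[31,0]]
[[4,8],[8,3],[10,0],[14,14],[31,0]]
[[4,8],[8,3],[10,0],[14,14],[31,0],[34,3],[37,0]]
[[4,8],[7,15],[13,0],[14,14],[31,0],[34,3],[37,0]]
[[4,8],[7,15],[13,7],[14,14],[31,0],[34,3],[37,0]]
[[4,8],[7,15],[13,7],[14,14],[31,0],[34,3],[37,0]]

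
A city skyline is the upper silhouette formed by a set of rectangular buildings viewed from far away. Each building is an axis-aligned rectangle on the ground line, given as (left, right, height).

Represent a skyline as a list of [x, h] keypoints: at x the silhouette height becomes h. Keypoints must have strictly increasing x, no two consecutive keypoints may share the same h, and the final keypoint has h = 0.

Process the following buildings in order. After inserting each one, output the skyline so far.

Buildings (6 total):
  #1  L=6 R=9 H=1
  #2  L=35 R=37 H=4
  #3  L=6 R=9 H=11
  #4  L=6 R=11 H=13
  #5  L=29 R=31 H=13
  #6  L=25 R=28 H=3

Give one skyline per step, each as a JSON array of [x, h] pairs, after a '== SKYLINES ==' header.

== SKYLINES ==
[[6,1],[9,0]]
[[6,1],[9,0],[35,4],[37,0]]
[[6,11],[9,0],[35,4],[37,0]]
[[6,13],[11,0],[35,4],[37,0]]
[[6,13],[11,0],[29,13],[31,0],[35,4],[37,0]]
[[6,13],[11,0],[25,3],[28,0],[29,13],[31,0],[35,4],[37,0]]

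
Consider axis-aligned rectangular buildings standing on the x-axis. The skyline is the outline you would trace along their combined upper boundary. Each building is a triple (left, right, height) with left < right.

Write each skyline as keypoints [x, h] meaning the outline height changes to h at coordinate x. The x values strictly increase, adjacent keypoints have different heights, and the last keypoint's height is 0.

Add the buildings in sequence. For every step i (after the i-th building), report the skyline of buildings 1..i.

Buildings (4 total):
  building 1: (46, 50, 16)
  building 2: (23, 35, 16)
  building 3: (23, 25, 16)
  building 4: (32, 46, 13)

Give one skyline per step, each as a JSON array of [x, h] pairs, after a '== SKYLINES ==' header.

== SKYLINES ==
[[46,16],[50,0]]
[[23,16],[35,0],[46,16],[50,0]]
[[23,16],[35,0],[46,16],[50,0]]
[[23,16],[35,13],[46,16],[50,0]]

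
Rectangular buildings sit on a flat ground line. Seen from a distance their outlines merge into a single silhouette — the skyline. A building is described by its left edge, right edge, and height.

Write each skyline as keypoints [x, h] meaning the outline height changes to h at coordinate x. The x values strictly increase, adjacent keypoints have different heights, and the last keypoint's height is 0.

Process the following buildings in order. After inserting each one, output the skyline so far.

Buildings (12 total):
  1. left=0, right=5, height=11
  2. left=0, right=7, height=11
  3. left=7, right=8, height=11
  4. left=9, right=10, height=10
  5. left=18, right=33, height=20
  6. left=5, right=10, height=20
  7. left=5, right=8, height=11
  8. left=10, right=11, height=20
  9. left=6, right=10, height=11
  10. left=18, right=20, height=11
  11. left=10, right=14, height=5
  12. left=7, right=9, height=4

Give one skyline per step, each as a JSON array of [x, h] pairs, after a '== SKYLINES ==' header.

== SKYLINES ==
[[0,11],[5,0]]
[[0,11],[7,0]]
[[0,11],[8,0]]
[[0,11],[8,0],[9,10],[10,0]]
[[0,11],[8,0],[9,10],[10,0],[18,20],[33,0]]
[[0,11],[5,20],[10,0],[18,20],[33,0]]
[[0,11],[5,20],[10,0],[18,20],[33,0]]
[[0,11],[5,20],[11,0],[18,20],[33,0]]
[[0,11],[5,20],[11,0],[18,20],[33,0]]
[[0,11],[5,20],[11,0],[18,20],[33,0]]
[[0,11],[5,20],[11,5],[14,0],[18,20],[33,0]]
[[0,11],[5,20],[11,5],[14,0],[18,20],[33,0]]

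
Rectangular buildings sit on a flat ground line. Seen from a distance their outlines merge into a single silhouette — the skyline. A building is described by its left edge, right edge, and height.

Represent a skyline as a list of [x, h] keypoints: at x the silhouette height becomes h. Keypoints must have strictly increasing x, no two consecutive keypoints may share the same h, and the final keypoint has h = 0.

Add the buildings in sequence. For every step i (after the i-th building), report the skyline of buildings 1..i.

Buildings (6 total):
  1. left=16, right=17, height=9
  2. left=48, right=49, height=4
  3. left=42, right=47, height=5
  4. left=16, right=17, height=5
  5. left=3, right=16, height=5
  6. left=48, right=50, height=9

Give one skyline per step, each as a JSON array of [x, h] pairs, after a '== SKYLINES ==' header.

== SKYLINES ==
[[16,9],[17,0]]
[[16,9],[17,0],[48,4],[49,0]]
[[16,9],[17,0],[42,5],[47,0],[48,4],[49,0]]
[[16,9],[17,0],[42,5],[47,0],[48,4],[49,0]]
[[3,5],[16,9],[17,0],[42,5],[47,0],[48,4],[49,0]]
[[3,5],[16,9],[17,0],[42,5],[47,0],[48,9],[50,0]]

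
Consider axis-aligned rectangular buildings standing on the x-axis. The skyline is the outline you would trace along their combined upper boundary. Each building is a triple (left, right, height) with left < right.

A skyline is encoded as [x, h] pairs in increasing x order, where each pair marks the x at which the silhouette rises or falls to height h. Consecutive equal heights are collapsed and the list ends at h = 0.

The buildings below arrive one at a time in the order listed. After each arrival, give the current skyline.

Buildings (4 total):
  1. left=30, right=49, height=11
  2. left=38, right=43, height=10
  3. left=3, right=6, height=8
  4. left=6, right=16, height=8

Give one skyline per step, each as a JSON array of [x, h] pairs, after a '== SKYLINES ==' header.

== SKYLINES ==
[[30,11],[49,0]]
[[30,11],[49,0]]
[[3,8],[6,0],[30,11],[49,0]]
[[3,8],[16,0],[30,11],[49,0]]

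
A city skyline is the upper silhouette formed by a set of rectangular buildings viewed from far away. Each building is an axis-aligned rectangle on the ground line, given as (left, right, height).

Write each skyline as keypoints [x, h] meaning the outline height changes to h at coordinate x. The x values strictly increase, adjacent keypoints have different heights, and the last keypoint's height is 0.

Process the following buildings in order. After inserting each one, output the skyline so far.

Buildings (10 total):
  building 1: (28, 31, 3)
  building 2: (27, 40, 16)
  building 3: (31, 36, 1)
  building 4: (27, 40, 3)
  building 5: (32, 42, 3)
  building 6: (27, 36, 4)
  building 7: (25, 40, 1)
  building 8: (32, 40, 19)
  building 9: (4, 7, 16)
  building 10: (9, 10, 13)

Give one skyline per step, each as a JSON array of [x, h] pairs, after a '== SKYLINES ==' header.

== SKYLINES ==
[[28,3],[31,0]]
[[27,16],[40,0]]
[[27,16],[40,0]]
[[27,16],[40,0]]
[[27,16],[40,3],[42,0]]
[[27,16],[40,3],[42,0]]
[[25,1],[27,16],[40,3],[42,0]]
[[25,1],[27,16],[32,19],[40,3],[42,0]]
[[4,16],[7,0],[25,1],[27,16],[32,19],[40,3],[42,0]]
[[4,16],[7,0],[9,13],[10,0],[25,1],[27,16],[32,19],[40,3],[42,0]]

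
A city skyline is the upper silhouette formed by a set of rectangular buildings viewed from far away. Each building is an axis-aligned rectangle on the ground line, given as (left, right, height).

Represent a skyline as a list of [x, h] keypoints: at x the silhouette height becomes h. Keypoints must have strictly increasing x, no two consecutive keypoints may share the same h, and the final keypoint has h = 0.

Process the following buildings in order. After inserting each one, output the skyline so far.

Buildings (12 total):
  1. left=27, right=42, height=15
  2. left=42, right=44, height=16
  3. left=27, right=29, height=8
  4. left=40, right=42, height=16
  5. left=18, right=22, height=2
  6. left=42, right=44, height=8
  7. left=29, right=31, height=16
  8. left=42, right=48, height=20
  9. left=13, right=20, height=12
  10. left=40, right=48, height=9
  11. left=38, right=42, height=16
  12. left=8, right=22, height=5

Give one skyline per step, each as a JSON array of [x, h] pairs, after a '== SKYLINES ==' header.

== SKYLINES ==
[[27,15],[42,0]]
[[27,15],[42,16],[44,0]]
[[27,15],[42,16],[44,0]]
[[27,15],[40,16],[44,0]]
[[18,2],[22,0],[27,15],[40,16],[44,0]]
[[18,2],[22,0],[27,15],[40,16],[44,0]]
[[18,2],[22,0],[27,15],[29,16],[31,15],[40,16],[44,0]]
[[18,2],[22,0],[27,15],[29,16],[31,15],[40,16],[42,20],[48,0]]
[[13,12],[20,2],[22,0],[27,15],[29,16],[31,15],[40,16],[42,20],[48,0]]
[[13,12],[20,2],[22,0],[27,15],[29,16],[31,15],[40,16],[42,20],[48,0]]
[[13,12],[20,2],[22,0],[27,15],[29,16],[31,15],[38,16],[42,20],[48,0]]
[[8,5],[13,12],[20,5],[22,0],[27,15],[29,16],[31,15],[38,16],[42,20],[48,0]]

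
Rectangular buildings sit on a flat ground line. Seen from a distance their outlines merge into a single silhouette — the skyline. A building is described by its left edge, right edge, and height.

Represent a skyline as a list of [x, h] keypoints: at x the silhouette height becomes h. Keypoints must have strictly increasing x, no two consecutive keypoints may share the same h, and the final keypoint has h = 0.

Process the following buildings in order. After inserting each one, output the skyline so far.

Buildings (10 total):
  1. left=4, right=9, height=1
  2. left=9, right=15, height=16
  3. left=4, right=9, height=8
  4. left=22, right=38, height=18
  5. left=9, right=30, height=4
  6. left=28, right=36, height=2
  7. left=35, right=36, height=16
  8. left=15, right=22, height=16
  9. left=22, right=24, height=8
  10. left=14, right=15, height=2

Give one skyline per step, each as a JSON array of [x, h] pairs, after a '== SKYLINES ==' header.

== SKYLINES ==
[[4,1],[9,0]]
[[4,1],[9,16],[15,0]]
[[4,8],[9,16],[15,0]]
[[4,8],[9,16],[15,0],[22,18],[38,0]]
[[4,8],[9,16],[15,4],[22,18],[38,0]]
[[4,8],[9,16],[15,4],[22,18],[38,0]]
[[4,8],[9,16],[15,4],[22,18],[38,0]]
[[4,8],[9,16],[22,18],[38,0]]
[[4,8],[9,16],[22,18],[38,0]]
[[4,8],[9,16],[22,18],[38,0]]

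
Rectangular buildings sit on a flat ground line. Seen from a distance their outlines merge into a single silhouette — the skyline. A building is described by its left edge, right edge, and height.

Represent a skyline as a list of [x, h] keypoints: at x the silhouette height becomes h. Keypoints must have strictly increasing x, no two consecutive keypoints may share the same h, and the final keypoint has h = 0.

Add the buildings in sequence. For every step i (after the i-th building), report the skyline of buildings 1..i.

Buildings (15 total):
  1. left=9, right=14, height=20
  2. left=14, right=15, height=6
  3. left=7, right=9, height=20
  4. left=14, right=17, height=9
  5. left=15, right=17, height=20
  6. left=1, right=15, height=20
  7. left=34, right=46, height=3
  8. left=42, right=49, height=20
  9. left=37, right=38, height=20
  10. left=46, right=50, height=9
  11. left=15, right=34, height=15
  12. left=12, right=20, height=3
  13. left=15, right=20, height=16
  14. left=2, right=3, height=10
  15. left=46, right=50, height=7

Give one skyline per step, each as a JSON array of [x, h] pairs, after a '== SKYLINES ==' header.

== SKYLINES ==
[[9,20],[14,0]]
[[9,20],[14,6],[15,0]]
[[7,20],[14,6],[15,0]]
[[7,20],[14,9],[17,0]]
[[7,20],[14,9],[15,20],[17,0]]
[[1,20],[17,0]]
[[1,20],[17,0],[34,3],[46,0]]
[[1,20],[17,0],[34,3],[42,20],[49,0]]
[[1,20],[17,0],[34,3],[37,20],[38,3],[42,20],[49,0]]
[[1,20],[17,0],[34,3],[37,20],[38,3],[42,20],[49,9],[50,0]]
[[1,20],[17,15],[34,3],[37,20],[38,3],[42,20],[49,9],[50,0]]
[[1,20],[17,15],[34,3],[37,20],[38,3],[42,20],[49,9],[50,0]]
[[1,20],[17,16],[20,15],[34,3],[37,20],[38,3],[42,20],[49,9],[50,0]]
[[1,20],[17,16],[20,15],[34,3],[37,20],[38,3],[42,20],[49,9],[50,0]]
[[1,20],[17,16],[20,15],[34,3],[37,20],[38,3],[42,20],[49,9],[50,0]]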